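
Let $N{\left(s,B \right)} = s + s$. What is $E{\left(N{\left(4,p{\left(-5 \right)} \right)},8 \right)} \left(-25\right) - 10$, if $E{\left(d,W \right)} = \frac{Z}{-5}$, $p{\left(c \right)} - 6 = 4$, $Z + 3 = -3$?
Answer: $-40$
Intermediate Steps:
$Z = -6$ ($Z = -3 - 3 = -6$)
$p{\left(c \right)} = 10$ ($p{\left(c \right)} = 6 + 4 = 10$)
$N{\left(s,B \right)} = 2 s$
$E{\left(d,W \right)} = \frac{6}{5}$ ($E{\left(d,W \right)} = - \frac{6}{-5} = \left(-6\right) \left(- \frac{1}{5}\right) = \frac{6}{5}$)
$E{\left(N{\left(4,p{\left(-5 \right)} \right)},8 \right)} \left(-25\right) - 10 = \frac{6}{5} \left(-25\right) - 10 = -30 - 10 = -40$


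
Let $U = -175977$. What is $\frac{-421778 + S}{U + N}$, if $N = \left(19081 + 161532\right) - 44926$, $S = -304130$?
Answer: $\frac{362954}{20145} \approx 18.017$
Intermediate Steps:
$N = 135687$ ($N = 180613 - 44926 = 135687$)
$\frac{-421778 + S}{U + N} = \frac{-421778 - 304130}{-175977 + 135687} = - \frac{725908}{-40290} = \left(-725908\right) \left(- \frac{1}{40290}\right) = \frac{362954}{20145}$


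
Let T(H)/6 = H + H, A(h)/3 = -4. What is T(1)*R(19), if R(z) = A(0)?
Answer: -144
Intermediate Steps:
A(h) = -12 (A(h) = 3*(-4) = -12)
R(z) = -12
T(H) = 12*H (T(H) = 6*(H + H) = 6*(2*H) = 12*H)
T(1)*R(19) = (12*1)*(-12) = 12*(-12) = -144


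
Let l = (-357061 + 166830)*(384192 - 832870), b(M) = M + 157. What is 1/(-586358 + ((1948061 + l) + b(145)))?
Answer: 1/85353826623 ≈ 1.1716e-11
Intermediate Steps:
b(M) = 157 + M
l = 85352464618 (l = -190231*(-448678) = 85352464618)
1/(-586358 + ((1948061 + l) + b(145))) = 1/(-586358 + ((1948061 + 85352464618) + (157 + 145))) = 1/(-586358 + (85354412679 + 302)) = 1/(-586358 + 85354412981) = 1/85353826623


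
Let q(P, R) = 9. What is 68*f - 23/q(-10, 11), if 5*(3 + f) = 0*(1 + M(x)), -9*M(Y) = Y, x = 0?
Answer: -1859/9 ≈ -206.56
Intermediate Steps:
M(Y) = -Y/9
f = -3 (f = -3 + (0*(1 - ⅑*0))/5 = -3 + (0*(1 + 0))/5 = -3 + (0*1)/5 = -3 + (⅕)*0 = -3 + 0 = -3)
68*f - 23/q(-10, 11) = 68*(-3) - 23/9 = -204 - 23*⅑ = -204 - 23/9 = -1859/9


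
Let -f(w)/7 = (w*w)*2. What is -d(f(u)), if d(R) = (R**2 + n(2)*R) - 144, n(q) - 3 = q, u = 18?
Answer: -20552472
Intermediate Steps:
n(q) = 3 + q
f(w) = -14*w**2 (f(w) = -7*w*w*2 = -7*w**2*2 = -14*w**2)
d(R) = -144 + R**2 + 5*R (d(R) = (R**2 + (3 + 2)*R) - 144 = (R**2 + 5*R) - 144 = -144 + R**2 + 5*R)
-d(f(u)) = -(-144 + (-14*18**2)**2 + 5*(-14*18**2)) = -(-144 + (-14*324)**2 + 5*(-14*324)) = -(-144 + (-4536)**2 + 5*(-4536)) = -(-144 + 20575296 - 22680) = -1*20552472 = -20552472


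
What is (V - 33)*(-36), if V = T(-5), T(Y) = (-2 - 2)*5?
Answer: 1908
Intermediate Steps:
T(Y) = -20 (T(Y) = -4*5 = -20)
V = -20
(V - 33)*(-36) = (-20 - 33)*(-36) = -53*(-36) = 1908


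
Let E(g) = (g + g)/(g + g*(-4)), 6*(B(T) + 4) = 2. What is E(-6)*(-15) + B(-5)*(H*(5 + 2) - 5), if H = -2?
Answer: 239/3 ≈ 79.667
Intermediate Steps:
B(T) = -11/3 (B(T) = -4 + (⅙)*2 = -4 + ⅓ = -11/3)
E(g) = -⅔ (E(g) = (2*g)/(g - 4*g) = (2*g)/((-3*g)) = (2*g)*(-1/(3*g)) = -⅔)
E(-6)*(-15) + B(-5)*(H*(5 + 2) - 5) = -⅔*(-15) - 11*(-2*(5 + 2) - 5)/3 = 10 - 11*(-2*7 - 5)/3 = 10 - 11*(-14 - 5)/3 = 10 - 11/3*(-19) = 10 + 209/3 = 239/3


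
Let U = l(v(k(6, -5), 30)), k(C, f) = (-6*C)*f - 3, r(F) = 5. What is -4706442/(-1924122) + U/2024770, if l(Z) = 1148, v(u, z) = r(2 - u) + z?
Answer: 794305955033/324658708495 ≈ 2.4466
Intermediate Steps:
k(C, f) = -3 - 6*C*f (k(C, f) = -6*C*f - 3 = -3 - 6*C*f)
v(u, z) = 5 + z
U = 1148
-4706442/(-1924122) + U/2024770 = -4706442/(-1924122) + 1148/2024770 = -4706442*(-1/1924122) + 1148*(1/2024770) = 784407/320687 + 574/1012385 = 794305955033/324658708495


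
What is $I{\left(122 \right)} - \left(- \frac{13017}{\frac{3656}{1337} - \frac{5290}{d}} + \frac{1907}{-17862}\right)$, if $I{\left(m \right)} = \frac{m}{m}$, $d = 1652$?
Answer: $- \frac{5240094196823}{188283342} \approx -27831.0$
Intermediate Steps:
$I{\left(m \right)} = 1$
$I{\left(122 \right)} - \left(- \frac{13017}{\frac{3656}{1337} - \frac{5290}{d}} + \frac{1907}{-17862}\right) = 1 - \left(- \frac{13017}{\frac{3656}{1337} - \frac{5290}{1652}} + \frac{1907}{-17862}\right) = 1 - \left(- \frac{13017}{3656 \cdot \frac{1}{1337} - \frac{2645}{826}} + 1907 \left(- \frac{1}{17862}\right)\right) = 1 - \left(- \frac{13017}{\frac{3656}{1337} - \frac{2645}{826}} - \frac{1907}{17862}\right) = 1 - \left(- \frac{13017}{- \frac{10541}{22538}} - \frac{1907}{17862}\right) = 1 - \left(\left(-13017\right) \left(- \frac{22538}{10541}\right) - \frac{1907}{17862}\right) = 1 - \left(\frac{293377146}{10541} - \frac{1907}{17862}\right) = 1 - \frac{5240282480165}{188283342} = - \frac{5240094196823}{188283342}$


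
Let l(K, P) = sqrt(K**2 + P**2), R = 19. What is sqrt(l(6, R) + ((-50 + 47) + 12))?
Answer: sqrt(9 + sqrt(397)) ≈ 5.3782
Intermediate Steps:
sqrt(l(6, R) + ((-50 + 47) + 12)) = sqrt(sqrt(6**2 + 19**2) + ((-50 + 47) + 12)) = sqrt(sqrt(36 + 361) + (-3 + 12)) = sqrt(sqrt(397) + 9) = sqrt(9 + sqrt(397))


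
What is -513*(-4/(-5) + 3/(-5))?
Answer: -513/5 ≈ -102.60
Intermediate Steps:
-513*(-4/(-5) + 3/(-5)) = -513*(-4*(-⅕) + 3*(-⅕)) = -513*(⅘ - ⅗) = -513*⅕ = -513/5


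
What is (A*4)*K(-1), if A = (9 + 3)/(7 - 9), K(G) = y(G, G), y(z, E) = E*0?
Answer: 0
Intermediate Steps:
y(z, E) = 0
K(G) = 0
A = -6 (A = 12/(-2) = 12*(-½) = -6)
(A*4)*K(-1) = -6*4*0 = -24*0 = 0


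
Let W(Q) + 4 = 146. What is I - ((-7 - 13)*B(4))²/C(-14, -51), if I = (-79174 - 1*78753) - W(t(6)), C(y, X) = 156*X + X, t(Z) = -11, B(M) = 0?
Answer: -158069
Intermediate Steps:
W(Q) = 142 (W(Q) = -4 + 146 = 142)
C(y, X) = 157*X
I = -158069 (I = (-79174 - 1*78753) - 1*142 = (-79174 - 78753) - 142 = -157927 - 142 = -158069)
I - ((-7 - 13)*B(4))²/C(-14, -51) = -158069 - ((-7 - 13)*0)²/(157*(-51)) = -158069 - (-20*0)²/(-8007) = -158069 - 0²*(-1)/8007 = -158069 - 0*(-1)/8007 = -158069 - 1*0 = -158069 + 0 = -158069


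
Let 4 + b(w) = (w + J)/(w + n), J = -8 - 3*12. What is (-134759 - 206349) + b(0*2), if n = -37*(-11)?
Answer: -12621148/37 ≈ -3.4111e+5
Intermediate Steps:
J = -44 (J = -8 - 36 = -44)
n = 407
b(w) = -4 + (-44 + w)/(407 + w) (b(w) = -4 + (w - 44)/(w + 407) = -4 + (-44 + w)/(407 + w))
(-134759 - 206349) + b(0*2) = (-134759 - 206349) + (-1672 - 0*2)/(407 + 0*2) = -341108 + (-1672 - 3*0)/(407 + 0) = -341108 + (-1672 + 0)/407 = -341108 + (1/407)*(-1672) = -341108 - 152/37 = -12621148/37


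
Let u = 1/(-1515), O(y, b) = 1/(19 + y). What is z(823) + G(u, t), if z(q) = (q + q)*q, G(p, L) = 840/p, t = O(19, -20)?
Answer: 82058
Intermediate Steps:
t = 1/38 (t = 1/(19 + 19) = 1/38 ≈ 0.026316)
u = -1/1515 ≈ -0.00066007
z(q) = 2*q² (z(q) = (2*q)*q = 2*q²)
z(823) + G(u, t) = 2*823² + 840/(-1/1515) = 2*677329 + 840*(-1515) = 1354658 - 1272600 = 82058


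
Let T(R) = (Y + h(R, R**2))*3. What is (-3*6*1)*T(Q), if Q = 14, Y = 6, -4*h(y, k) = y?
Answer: -135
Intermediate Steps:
h(y, k) = -y/4
T(R) = 18 - 3*R/4 (T(R) = (6 - R/4)*3 = 18 - 3*R/4)
(-3*6*1)*T(Q) = (-3*6*1)*(18 - 3/4*14) = (-18*1)*(18 - 21/2) = -18*15/2 = -135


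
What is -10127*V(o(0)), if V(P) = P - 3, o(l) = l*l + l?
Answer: 30381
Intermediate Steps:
o(l) = l + l² (o(l) = l² + l = l + l²)
V(P) = -3 + P
-10127*V(o(0)) = -10127*(-3 + 0*(1 + 0)) = -10127*(-3 + 0*1) = -10127*(-3 + 0) = -10127*(-3) = 30381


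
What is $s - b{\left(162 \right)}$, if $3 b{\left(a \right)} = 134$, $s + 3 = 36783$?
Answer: $\frac{110206}{3} \approx 36735.0$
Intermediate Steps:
$s = 36780$ ($s = -3 + 36783 = 36780$)
$b{\left(a \right)} = \frac{134}{3}$ ($b{\left(a \right)} = \frac{1}{3} \cdot 134 = \frac{134}{3}$)
$s - b{\left(162 \right)} = 36780 - \frac{134}{3} = \frac{110206}{3}$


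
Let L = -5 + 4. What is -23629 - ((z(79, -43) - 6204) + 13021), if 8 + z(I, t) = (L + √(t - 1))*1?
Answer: -30437 - 2*I*√11 ≈ -30437.0 - 6.6332*I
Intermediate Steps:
L = -1
z(I, t) = -9 + √(-1 + t) (z(I, t) = -8 + (-1 + √(t - 1))*1 = -8 + (-1 + √(-1 + t))*1 = -8 + (-1 + √(-1 + t)) = -9 + √(-1 + t))
-23629 - ((z(79, -43) - 6204) + 13021) = -23629 - (((-9 + √(-1 - 43)) - 6204) + 13021) = -23629 - (((-9 + √(-44)) - 6204) + 13021) = -23629 - (((-9 + 2*I*√11) - 6204) + 13021) = -23629 - ((-6213 + 2*I*√11) + 13021) = -23629 - (6808 + 2*I*√11) = -23629 + (-6808 - 2*I*√11) = -30437 - 2*I*√11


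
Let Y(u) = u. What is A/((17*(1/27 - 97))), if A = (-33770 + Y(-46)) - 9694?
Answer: 587385/22253 ≈ 26.396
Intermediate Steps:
A = -43510 (A = (-33770 - 46) - 9694 = -33816 - 9694 = -43510)
A/((17*(1/27 - 97))) = -43510*1/(17*(1/27 - 97)) = -43510/(17*(-2618/27)) = -43510/(-44506/27) = -43510*(-27/44506) = 587385/22253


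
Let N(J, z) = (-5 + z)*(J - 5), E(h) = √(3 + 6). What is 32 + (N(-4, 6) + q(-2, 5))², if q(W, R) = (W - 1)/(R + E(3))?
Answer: 7673/64 ≈ 119.89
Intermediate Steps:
E(h) = 3 (E(h) = √9 = 3)
q(W, R) = (-1 + W)/(3 + R) (q(W, R) = (W - 1)/(R + 3) = (-1 + W)/(3 + R))
N(J, z) = (-5 + J)*(-5 + z) (N(J, z) = (-5 + z)*(-5 + J) = (-5 + J)*(-5 + z))
32 + (N(-4, 6) + q(-2, 5))² = 32 + ((25 - 5*(-4) - 5*6 - 4*6) + (-1 - 2)/(3 + 5))² = 32 + ((25 + 20 - 30 - 24) - 3/8)² = 32 + (-9 + (⅛)*(-3))² = 32 + (-9 - 3/8)² = 32 + (-75/8)² = 32 + 5625/64 = 7673/64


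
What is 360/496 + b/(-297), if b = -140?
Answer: 22045/18414 ≈ 1.1972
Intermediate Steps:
360/496 + b/(-297) = 360/496 - 140/(-297) = 360*(1/496) - 140*(-1/297) = 45/62 + 140/297 = 22045/18414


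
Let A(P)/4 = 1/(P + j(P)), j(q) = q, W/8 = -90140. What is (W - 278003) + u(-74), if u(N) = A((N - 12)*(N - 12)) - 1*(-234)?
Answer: -3693891521/3698 ≈ -9.9889e+5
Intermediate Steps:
W = -721120 (W = 8*(-90140) = -721120)
A(P) = 2/P (A(P) = 4/(P + P) = 4/((2*P)) = 4*(1/(2*P)) = 2/P)
u(N) = 234 + 2/(-12 + N)² (u(N) = 2/(((N - 12)*(N - 12))) - 1*(-234) = 2/(((-12 + N)*(-12 + N))) + 234 = 2/((-12 + N)²) + 234 = 2/(-12 + N)² + 234 = 234 + 2/(-12 + N)²)
(W - 278003) + u(-74) = (-721120 - 278003) + (234 + 2/(-12 - 74)²) = -999123 + (234 + 2/(-86)²) = -999123 + (234 + 2*(1/7396)) = -999123 + (234 + 1/3698) = -999123 + 865333/3698 = -3693891521/3698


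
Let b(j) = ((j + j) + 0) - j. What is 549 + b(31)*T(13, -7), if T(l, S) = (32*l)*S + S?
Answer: -89940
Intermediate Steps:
T(l, S) = S + 32*S*l (T(l, S) = 32*S*l + S = S + 32*S*l)
b(j) = j (b(j) = (2*j + 0) - j = 2*j - j = j)
549 + b(31)*T(13, -7) = 549 + 31*(-7*(1 + 32*13)) = 549 + 31*(-7*(1 + 416)) = 549 + 31*(-7*417) = 549 + 31*(-2919) = 549 - 90489 = -89940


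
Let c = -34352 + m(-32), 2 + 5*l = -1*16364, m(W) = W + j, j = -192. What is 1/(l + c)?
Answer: -5/189246 ≈ -2.6421e-5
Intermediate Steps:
m(W) = -192 + W (m(W) = W - 192 = -192 + W)
l = -16366/5 (l = -2/5 + (-1*16364)/5 = -2/5 + (1/5)*(-16364) = -2/5 - 16364/5 = -16366/5 ≈ -3273.2)
c = -34576 (c = -34352 + (-192 - 32) = -34352 - 224 = -34576)
1/(l + c) = 1/(-16366/5 - 34576) = 1/(-189246/5) = -5/189246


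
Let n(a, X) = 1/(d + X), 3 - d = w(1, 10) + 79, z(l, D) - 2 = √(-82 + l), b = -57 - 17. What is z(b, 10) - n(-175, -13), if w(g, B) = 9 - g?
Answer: 195/97 + 2*I*√39 ≈ 2.0103 + 12.49*I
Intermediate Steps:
b = -74
z(l, D) = 2 + √(-82 + l)
d = -84 (d = 3 - ((9 - 1*1) + 79) = 3 - ((9 - 1) + 79) = 3 - (8 + 79) = 3 - 1*87 = 3 - 87 = -84)
n(a, X) = 1/(-84 + X)
z(b, 10) - n(-175, -13) = (2 + √(-82 - 74)) - 1/(-84 - 13) = (2 + √(-156)) - 1/(-97) = (2 + 2*I*√39) - 1*(-1/97) = (2 + 2*I*√39) + 1/97 = 195/97 + 2*I*√39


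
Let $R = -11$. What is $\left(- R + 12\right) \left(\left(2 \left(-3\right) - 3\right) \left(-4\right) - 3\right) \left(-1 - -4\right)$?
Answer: $2277$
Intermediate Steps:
$\left(- R + 12\right) \left(\left(2 \left(-3\right) - 3\right) \left(-4\right) - 3\right) \left(-1 - -4\right) = \left(\left(-1\right) \left(-11\right) + 12\right) \left(\left(2 \left(-3\right) - 3\right) \left(-4\right) - 3\right) \left(-1 - -4\right) = \left(11 + 12\right) \left(\left(-6 - 3\right) \left(-4\right) - 3\right) \left(-1 + 4\right) = 23 \left(\left(-9\right) \left(-4\right) - 3\right) 3 = 23 \left(36 - 3\right) 3 = 23 \cdot 33 \cdot 3 = 759 \cdot 3 = 2277$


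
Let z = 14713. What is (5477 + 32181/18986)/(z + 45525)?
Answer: 104018503/1143678668 ≈ 0.090951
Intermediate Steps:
(5477 + 32181/18986)/(z + 45525) = (5477 + 32181/18986)/(14713 + 45525) = (5477 + 32181*(1/18986))/60238 = (5477 + 32181/18986)*(1/60238) = (104018503/18986)*(1/60238) = 104018503/1143678668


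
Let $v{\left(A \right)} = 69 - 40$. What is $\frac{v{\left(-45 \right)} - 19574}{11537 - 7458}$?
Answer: $- \frac{19545}{4079} \approx -4.7916$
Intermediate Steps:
$v{\left(A \right)} = 29$ ($v{\left(A \right)} = 69 - 40 = 29$)
$\frac{v{\left(-45 \right)} - 19574}{11537 - 7458} = \frac{29 - 19574}{11537 - 7458} = - \frac{19545}{4079}$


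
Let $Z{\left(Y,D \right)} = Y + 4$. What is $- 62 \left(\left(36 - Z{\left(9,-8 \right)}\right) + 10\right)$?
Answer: $-2046$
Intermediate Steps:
$Z{\left(Y,D \right)} = 4 + Y$
$- 62 \left(\left(36 - Z{\left(9,-8 \right)}\right) + 10\right) = - 62 \left(\left(36 - \left(4 + 9\right)\right) + 10\right) = - 62 \left(\left(36 - 13\right) + 10\right) = - 62 \left(23 + 10\right) = \left(-62\right) 33 = -2046$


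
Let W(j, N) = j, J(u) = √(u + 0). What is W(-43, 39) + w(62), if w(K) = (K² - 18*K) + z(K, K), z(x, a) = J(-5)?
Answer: 2685 + I*√5 ≈ 2685.0 + 2.2361*I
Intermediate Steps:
J(u) = √u
z(x, a) = I*√5 (z(x, a) = √(-5) = I*√5)
w(K) = K² - 18*K + I*√5 (w(K) = (K² - 18*K) + I*√5 = K² - 18*K + I*√5)
W(-43, 39) + w(62) = -43 + (62² - 18*62 + I*√5) = -43 + (3844 - 1116 + I*√5) = -43 + (2728 + I*√5) = 2685 + I*√5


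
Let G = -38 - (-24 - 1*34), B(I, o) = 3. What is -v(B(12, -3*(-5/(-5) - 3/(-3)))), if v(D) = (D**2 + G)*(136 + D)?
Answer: -4031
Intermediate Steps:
G = 20 (G = -38 - (-24 - 34) = -38 - 1*(-58) = -38 + 58 = 20)
v(D) = (20 + D**2)*(136 + D) (v(D) = (D**2 + 20)*(136 + D) = (20 + D**2)*(136 + D))
-v(B(12, -3*(-5/(-5) - 3/(-3)))) = -(2720 + 3**3 + 20*3 + 136*3**2) = -(2720 + 27 + 60 + 136*9) = -(2720 + 27 + 60 + 1224) = -1*4031 = -4031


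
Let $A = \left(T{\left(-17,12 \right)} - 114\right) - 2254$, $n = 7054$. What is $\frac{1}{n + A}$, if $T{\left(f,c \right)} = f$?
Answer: $\frac{1}{4669} \approx 0.00021418$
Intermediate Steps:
$A = -2385$ ($A = \left(-17 - 114\right) - 2254 = -131 - 2254 = -2385$)
$\frac{1}{n + A} = \frac{1}{7054 - 2385} = \frac{1}{4669}$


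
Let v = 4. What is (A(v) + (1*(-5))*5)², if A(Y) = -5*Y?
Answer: 2025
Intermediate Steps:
(A(v) + (1*(-5))*5)² = (-5*4 + (1*(-5))*5)² = (-20 - 5*5)² = (-20 - 25)² = (-45)² = 2025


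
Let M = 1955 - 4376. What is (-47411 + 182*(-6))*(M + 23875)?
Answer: -1040583362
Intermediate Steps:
M = -2421
(-47411 + 182*(-6))*(M + 23875) = (-47411 + 182*(-6))*(-2421 + 23875) = (-47411 - 1092)*21454 = -48503*21454 = -1040583362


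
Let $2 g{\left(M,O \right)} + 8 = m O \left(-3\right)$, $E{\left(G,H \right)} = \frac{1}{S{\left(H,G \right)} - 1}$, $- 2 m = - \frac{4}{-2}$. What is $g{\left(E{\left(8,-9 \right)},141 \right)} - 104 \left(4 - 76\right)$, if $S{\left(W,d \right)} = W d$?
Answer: $\frac{15391}{2} \approx 7695.5$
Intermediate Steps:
$m = -1$ ($m = - \frac{\left(-4\right) \frac{1}{-2}}{2} = - \frac{\left(-4\right) \left(- \frac{1}{2}\right)}{2} = \left(- \frac{1}{2}\right) 2 = -1$)
$E{\left(G,H \right)} = \frac{1}{-1 + G H}$ ($E{\left(G,H \right)} = \frac{1}{H G - 1} = \frac{1}{G H - 1} = \frac{1}{-1 + G H}$)
$g{\left(M,O \right)} = -4 + \frac{3 O}{2}$ ($g{\left(M,O \right)} = -4 + \frac{- O \left(-3\right)}{2} = -4 + \frac{3 O}{2}$)
$g{\left(E{\left(8,-9 \right)},141 \right)} - 104 \left(4 - 76\right) = \left(-4 + \frac{3}{2} \cdot 141\right) - 104 \left(4 - 76\right) = \left(-4 + \frac{423}{2}\right) - 104 \left(-72\right) = \frac{415}{2} - -7488 = \frac{415}{2} + 7488 = \frac{15391}{2}$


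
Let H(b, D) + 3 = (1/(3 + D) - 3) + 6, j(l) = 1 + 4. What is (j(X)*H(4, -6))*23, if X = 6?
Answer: -115/3 ≈ -38.333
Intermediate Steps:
j(l) = 5
H(b, D) = 1/(3 + D) (H(b, D) = -3 + ((1/(3 + D) - 3) + 6) = -3 + ((-3 + 1/(3 + D)) + 6) = -3 + (3 + 1/(3 + D)) = 1/(3 + D))
(j(X)*H(4, -6))*23 = (5/(3 - 6))*23 = (5/(-3))*23 = (5*(-⅓))*23 = -5/3*23 = -115/3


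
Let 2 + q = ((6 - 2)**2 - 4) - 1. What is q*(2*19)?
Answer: 342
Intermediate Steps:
q = 9 (q = -2 + (((6 - 2)**2 - 4) - 1) = -2 + ((4**2 - 4) - 1) = -2 + ((16 - 4) - 1) = -2 + (12 - 1) = -2 + 11 = 9)
q*(2*19) = 9*(2*19) = 9*38 = 342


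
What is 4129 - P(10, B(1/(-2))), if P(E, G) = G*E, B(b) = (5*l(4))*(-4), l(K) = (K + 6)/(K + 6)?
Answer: 4329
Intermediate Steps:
l(K) = 1 (l(K) = (6 + K)/(6 + K) = 1)
B(b) = -20 (B(b) = (5*1)*(-4) = 5*(-4) = -20)
P(E, G) = E*G
4129 - P(10, B(1/(-2))) = 4129 - 10*(-20) = 4129 - 1*(-200) = 4129 + 200 = 4329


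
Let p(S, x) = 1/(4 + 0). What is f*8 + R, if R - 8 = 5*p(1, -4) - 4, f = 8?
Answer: 277/4 ≈ 69.250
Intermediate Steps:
p(S, x) = ¼ (p(S, x) = 1/4 = ¼)
R = 21/4 (R = 8 + (5*(¼) - 4) = 8 + (5/4 - 4) = 8 - 11/4 = 21/4 ≈ 5.2500)
f*8 + R = 8*8 + 21/4 = 64 + 21/4 = 277/4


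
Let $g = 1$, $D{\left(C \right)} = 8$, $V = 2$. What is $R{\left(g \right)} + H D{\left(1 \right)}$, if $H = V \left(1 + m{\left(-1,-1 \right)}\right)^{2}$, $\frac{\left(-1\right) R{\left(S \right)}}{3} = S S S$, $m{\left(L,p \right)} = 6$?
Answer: $781$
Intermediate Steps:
$R{\left(S \right)} = - 3 S^{3}$ ($R{\left(S \right)} = - 3 S S S = - 3 S^{2} S = - 3 S^{3}$)
$H = 98$ ($H = 2 \left(1 + 6\right)^{2} = 2 \cdot 7^{2} = 2 \cdot 49 = 98$)
$R{\left(g \right)} + H D{\left(1 \right)} = - 3 \cdot 1^{3} + 98 \cdot 8 = \left(-3\right) 1 + 784 = -3 + 784 = 781$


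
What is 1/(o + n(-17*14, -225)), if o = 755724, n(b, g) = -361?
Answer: 1/755363 ≈ 1.3239e-6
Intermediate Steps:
1/(o + n(-17*14, -225)) = 1/(755724 - 361) = 1/755363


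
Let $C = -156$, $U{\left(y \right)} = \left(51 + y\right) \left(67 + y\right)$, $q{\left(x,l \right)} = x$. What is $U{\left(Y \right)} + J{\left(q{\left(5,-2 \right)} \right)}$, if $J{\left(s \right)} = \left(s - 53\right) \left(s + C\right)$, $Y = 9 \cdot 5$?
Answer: $18000$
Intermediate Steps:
$Y = 45$
$J{\left(s \right)} = \left(-156 + s\right) \left(-53 + s\right)$ ($J{\left(s \right)} = \left(s - 53\right) \left(s - 156\right) = \left(-53 + s\right) \left(-156 + s\right) = \left(-156 + s\right) \left(-53 + s\right)$)
$U{\left(Y \right)} + J{\left(q{\left(5,-2 \right)} \right)} = \left(3417 + 45^{2} + 118 \cdot 45\right) + \left(8268 + 5^{2} - 1045\right) = \left(3417 + 2025 + 5310\right) + \left(8268 + 25 - 1045\right) = 10752 + 7248 = 18000$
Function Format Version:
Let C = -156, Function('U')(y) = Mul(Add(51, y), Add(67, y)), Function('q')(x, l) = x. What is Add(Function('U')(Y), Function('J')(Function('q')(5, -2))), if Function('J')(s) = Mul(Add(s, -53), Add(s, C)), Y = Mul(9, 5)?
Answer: 18000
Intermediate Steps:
Y = 45
Function('J')(s) = Mul(Add(-156, s), Add(-53, s)) (Function('J')(s) = Mul(Add(s, -53), Add(s, -156)) = Mul(Add(-53, s), Add(-156, s)) = Mul(Add(-156, s), Add(-53, s)))
Add(Function('U')(Y), Function('J')(Function('q')(5, -2))) = Add(Add(3417, Pow(45, 2), Mul(118, 45)), Add(8268, Pow(5, 2), Mul(-209, 5))) = Add(Add(3417, 2025, 5310), Add(8268, 25, -1045)) = Add(10752, 7248) = 18000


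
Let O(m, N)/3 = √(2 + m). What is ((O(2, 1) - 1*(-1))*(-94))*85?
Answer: -55930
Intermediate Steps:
O(m, N) = 3*√(2 + m)
((O(2, 1) - 1*(-1))*(-94))*85 = ((3*√(2 + 2) - 1*(-1))*(-94))*85 = ((3*√4 + 1)*(-94))*85 = ((3*2 + 1)*(-94))*85 = ((6 + 1)*(-94))*85 = (7*(-94))*85 = -658*85 = -55930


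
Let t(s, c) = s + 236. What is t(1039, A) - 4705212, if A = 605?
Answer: -4703937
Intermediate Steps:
t(s, c) = 236 + s
t(1039, A) - 4705212 = (236 + 1039) - 4705212 = 1275 - 4705212 = -4703937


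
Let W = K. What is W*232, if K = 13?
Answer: 3016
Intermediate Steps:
W = 13
W*232 = 13*232 = 3016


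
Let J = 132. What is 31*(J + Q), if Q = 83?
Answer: 6665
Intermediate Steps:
31*(J + Q) = 31*(132 + 83) = 31*215 = 6665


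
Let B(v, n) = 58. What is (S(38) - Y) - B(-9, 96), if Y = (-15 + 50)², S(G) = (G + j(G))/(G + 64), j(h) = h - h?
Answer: -65414/51 ≈ -1282.6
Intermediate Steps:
j(h) = 0
S(G) = G/(64 + G) (S(G) = (G + 0)/(G + 64) = G/(64 + G))
Y = 1225 (Y = 35² = 1225)
(S(38) - Y) - B(-9, 96) = (38/(64 + 38) - 1*1225) - 1*58 = (38/102 - 1225) - 58 = (38*(1/102) - 1225) - 58 = (19/51 - 1225) - 58 = -62456/51 - 58 = -65414/51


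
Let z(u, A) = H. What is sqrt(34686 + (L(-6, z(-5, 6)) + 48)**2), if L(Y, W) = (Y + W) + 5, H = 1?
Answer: 3*sqrt(4110) ≈ 192.33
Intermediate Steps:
z(u, A) = 1
L(Y, W) = 5 + W + Y (L(Y, W) = (W + Y) + 5 = 5 + W + Y)
sqrt(34686 + (L(-6, z(-5, 6)) + 48)**2) = sqrt(34686 + ((5 + 1 - 6) + 48)**2) = sqrt(34686 + (0 + 48)**2) = sqrt(34686 + 48**2) = sqrt(34686 + 2304) = sqrt(36990) = 3*sqrt(4110)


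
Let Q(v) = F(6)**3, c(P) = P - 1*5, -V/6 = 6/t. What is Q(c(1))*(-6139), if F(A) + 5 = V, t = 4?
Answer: 16845416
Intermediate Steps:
V = -9 (V = -36/4 = -6*3/2 = -9)
c(P) = -5 + P (c(P) = P - 5 = -5 + P)
F(A) = -14 (F(A) = -5 - 9 = -14)
Q(v) = -2744 (Q(v) = (-14)**3 = -2744)
Q(c(1))*(-6139) = -2744*(-6139) = 16845416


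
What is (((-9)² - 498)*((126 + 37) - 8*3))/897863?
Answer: -57963/897863 ≈ -0.064557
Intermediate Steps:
(((-9)² - 498)*((126 + 37) - 8*3))/897863 = ((81 - 498)*(163 - 24))*(1/897863) = -417*139*(1/897863) = -57963*1/897863 = -57963/897863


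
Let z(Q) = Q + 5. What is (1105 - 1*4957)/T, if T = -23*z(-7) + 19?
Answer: -3852/65 ≈ -59.262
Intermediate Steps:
z(Q) = 5 + Q
T = 65 (T = -23*(5 - 7) + 19 = -23*(-2) + 19 = 46 + 19 = 65)
(1105 - 1*4957)/T = (1105 - 1*4957)/65 = (1105 - 4957)*(1/65) = -3852*1/65 = -3852/65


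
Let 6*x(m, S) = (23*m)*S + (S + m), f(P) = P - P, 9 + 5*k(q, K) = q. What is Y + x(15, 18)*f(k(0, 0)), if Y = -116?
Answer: -116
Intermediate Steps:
k(q, K) = -9/5 + q/5
f(P) = 0
x(m, S) = S/6 + m/6 + 23*S*m/6 (x(m, S) = ((23*m)*S + (S + m))/6 = (23*S*m + (S + m))/6 = (S + m + 23*S*m)/6 = S/6 + m/6 + 23*S*m/6)
Y + x(15, 18)*f(k(0, 0)) = -116 + ((⅙)*18 + (⅙)*15 + (23/6)*18*15)*0 = -116 + (3 + 5/2 + 1035)*0 = -116 + (2081/2)*0 = -116 + 0 = -116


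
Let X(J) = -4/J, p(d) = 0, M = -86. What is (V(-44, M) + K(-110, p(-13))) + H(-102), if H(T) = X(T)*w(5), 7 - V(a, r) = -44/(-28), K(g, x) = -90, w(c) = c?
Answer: -30122/357 ≈ -84.375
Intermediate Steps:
V(a, r) = 38/7 (V(a, r) = 7 - (-44)/(-28) = 7 - (-44)*(-1)/28 = 7 - 1*11/7 = 7 - 11/7 = 38/7)
H(T) = -20/T (H(T) = -4/T*5 = -20/T)
(V(-44, M) + K(-110, p(-13))) + H(-102) = (38/7 - 90) - 20/(-102) = -592/7 - 20*(-1/102) = -592/7 + 10/51 = -30122/357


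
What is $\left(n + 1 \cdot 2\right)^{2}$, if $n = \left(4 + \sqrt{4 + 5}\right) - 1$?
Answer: $64$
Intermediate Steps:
$n = 6$ ($n = \left(4 + \sqrt{9}\right) - 1 = \left(4 + 3\right) - 1 = 7 - 1 = 6$)
$\left(n + 1 \cdot 2\right)^{2} = \left(6 + 1 \cdot 2\right)^{2} = \left(6 + 2\right)^{2} = 8^{2} = 64$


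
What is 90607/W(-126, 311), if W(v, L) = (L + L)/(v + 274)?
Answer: 6704918/311 ≈ 21559.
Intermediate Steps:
W(v, L) = 2*L/(274 + v) (W(v, L) = (2*L)/(274 + v) = 2*L/(274 + v))
90607/W(-126, 311) = 90607/((2*311/(274 - 126))) = 90607/((2*311/148)) = 90607/((2*311*(1/148))) = 90607/(311/74) = 90607*(74/311) = 6704918/311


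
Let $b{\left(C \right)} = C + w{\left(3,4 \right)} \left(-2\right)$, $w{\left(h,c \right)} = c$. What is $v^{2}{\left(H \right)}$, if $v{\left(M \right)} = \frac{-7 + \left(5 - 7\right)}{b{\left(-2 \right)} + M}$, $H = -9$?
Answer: $\frac{81}{361} \approx 0.22438$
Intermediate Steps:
$b{\left(C \right)} = -8 + C$ ($b{\left(C \right)} = C + 4 \left(-2\right) = C - 8 = -8 + C$)
$v{\left(M \right)} = - \frac{9}{-10 + M}$ ($v{\left(M \right)} = \frac{-7 + \left(5 - 7\right)}{\left(-8 - 2\right) + M} = \frac{-7 - 2}{-10 + M} = - \frac{9}{-10 + M}$)
$v^{2}{\left(H \right)} = \left(- \frac{9}{-10 - 9}\right)^{2} = \left(- \frac{9}{-19}\right)^{2} = \left(\left(-9\right) \left(- \frac{1}{19}\right)\right)^{2} = \left(\frac{9}{19}\right)^{2} = \frac{81}{361}$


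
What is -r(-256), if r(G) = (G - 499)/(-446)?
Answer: -755/446 ≈ -1.6928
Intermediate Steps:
r(G) = 499/446 - G/446 (r(G) = (-499 + G)*(-1/446) = 499/446 - G/446)
-r(-256) = -(499/446 - 1/446*(-256)) = -(499/446 + 128/223) = -1*755/446 = -755/446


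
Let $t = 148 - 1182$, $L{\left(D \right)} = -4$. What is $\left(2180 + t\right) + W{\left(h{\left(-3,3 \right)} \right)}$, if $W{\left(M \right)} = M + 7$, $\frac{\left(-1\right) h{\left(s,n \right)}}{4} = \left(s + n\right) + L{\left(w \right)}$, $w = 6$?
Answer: $1169$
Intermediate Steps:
$h{\left(s,n \right)} = 16 - 4 n - 4 s$ ($h{\left(s,n \right)} = - 4 \left(\left(s + n\right) - 4\right) = - 4 \left(\left(n + s\right) - 4\right) = - 4 \left(-4 + n + s\right) = 16 - 4 n - 4 s$)
$t = -1034$ ($t = 148 - 1182 = -1034$)
$W{\left(M \right)} = 7 + M$
$\left(2180 + t\right) + W{\left(h{\left(-3,3 \right)} \right)} = \left(2180 - 1034\right) + \left(7 - -16\right) = 1146 + \left(7 + \left(16 - 12 + 12\right)\right) = 1146 + \left(7 + 16\right) = 1146 + 23 = 1169$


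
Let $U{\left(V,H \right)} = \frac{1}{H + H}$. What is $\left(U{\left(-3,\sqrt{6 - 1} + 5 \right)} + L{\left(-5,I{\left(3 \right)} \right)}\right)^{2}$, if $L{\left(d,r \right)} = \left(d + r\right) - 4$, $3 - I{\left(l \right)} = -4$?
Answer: $\frac{563}{160} + \frac{3 \sqrt{5}}{32} \approx 3.7284$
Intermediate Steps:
$I{\left(l \right)} = 7$ ($I{\left(l \right)} = 3 - -4 = 3 + 4 = 7$)
$L{\left(d,r \right)} = -4 + d + r$
$U{\left(V,H \right)} = \frac{1}{2 H}$
$\left(U{\left(-3,\sqrt{6 - 1} + 5 \right)} + L{\left(-5,I{\left(3 \right)} \right)}\right)^{2} = \left(\frac{1}{2 \left(\sqrt{6 - 1} + 5\right)} - 2\right)^{2} = \left(\frac{1}{2 \left(\sqrt{5} + 5\right)} - 2\right)^{2} = \left(\frac{1}{2 \left(5 + \sqrt{5}\right)} - 2\right)^{2} = \left(-2 + \frac{1}{2 \left(5 + \sqrt{5}\right)}\right)^{2}$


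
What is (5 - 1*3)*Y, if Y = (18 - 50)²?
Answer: 2048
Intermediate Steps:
Y = 1024 (Y = (-32)² = 1024)
(5 - 1*3)*Y = (5 - 1*3)*1024 = (5 - 3)*1024 = 2*1024 = 2048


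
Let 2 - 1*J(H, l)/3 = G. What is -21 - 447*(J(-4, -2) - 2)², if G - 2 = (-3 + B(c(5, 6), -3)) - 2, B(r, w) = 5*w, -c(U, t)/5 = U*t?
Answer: -1503729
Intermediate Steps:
c(U, t) = -5*U*t
G = -18 (G = 2 + ((-3 + 5*(-3)) - 2) = 2 + ((-3 - 15) - 2) = 2 + (-18 - 2) = 2 - 20 = -18)
J(H, l) = 60 (J(H, l) = 6 - 3*(-18) = 6 + 54 = 60)
-21 - 447*(J(-4, -2) - 2)² = -21 - 447*(60 - 2)² = -21 - 447*58² = -21 - 447*3364 = -21 - 1503708 = -1503729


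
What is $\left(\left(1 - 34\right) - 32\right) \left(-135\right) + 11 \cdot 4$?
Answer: $8819$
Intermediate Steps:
$\left(\left(1 - 34\right) - 32\right) \left(-135\right) + 11 \cdot 4 = \left(-33 - 32\right) \left(-135\right) + 44 = \left(-65\right) \left(-135\right) + 44 = 8775 + 44 = 8819$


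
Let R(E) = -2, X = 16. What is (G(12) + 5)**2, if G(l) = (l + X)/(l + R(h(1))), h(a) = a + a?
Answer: 1521/25 ≈ 60.840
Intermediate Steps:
h(a) = 2*a
G(l) = (16 + l)/(-2 + l) (G(l) = (l + 16)/(l - 2) = (16 + l)/(-2 + l))
(G(12) + 5)**2 = ((16 + 12)/(-2 + 12) + 5)**2 = (28/10 + 5)**2 = ((1/10)*28 + 5)**2 = (14/5 + 5)**2 = (39/5)**2 = 1521/25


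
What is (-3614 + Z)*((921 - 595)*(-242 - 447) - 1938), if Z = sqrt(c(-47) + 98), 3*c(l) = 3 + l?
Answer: 818758928 - 1132760*sqrt(30)/3 ≈ 8.1669e+8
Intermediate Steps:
c(l) = 1 + l/3 (c(l) = (3 + l)/3 = 1 + l/3)
Z = 5*sqrt(30)/3 (Z = sqrt((1 + (1/3)*(-47)) + 98) = sqrt((1 - 47/3) + 98) = sqrt(-44/3 + 98) = sqrt(250/3) = 5*sqrt(30)/3 ≈ 9.1287)
(-3614 + Z)*((921 - 595)*(-242 - 447) - 1938) = (-3614 + 5*sqrt(30)/3)*((921 - 595)*(-242 - 447) - 1938) = (-3614 + 5*sqrt(30)/3)*(326*(-689) - 1938) = (-3614 + 5*sqrt(30)/3)*(-224614 - 1938) = (-3614 + 5*sqrt(30)/3)*(-226552) = 818758928 - 1132760*sqrt(30)/3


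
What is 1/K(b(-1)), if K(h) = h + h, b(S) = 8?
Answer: 1/16 ≈ 0.062500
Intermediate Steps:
K(h) = 2*h
1/K(b(-1)) = 1/(2*8) = 1/16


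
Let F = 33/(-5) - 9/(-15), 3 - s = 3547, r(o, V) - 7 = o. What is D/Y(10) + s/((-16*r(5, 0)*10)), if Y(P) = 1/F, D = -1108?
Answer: 1595963/240 ≈ 6649.8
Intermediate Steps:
r(o, V) = 7 + o
s = -3544 (s = 3 - 1*3547 = 3 - 3547 = -3544)
F = -6 (F = 33*(-⅕) - 9*(-1/15) = -33/5 + ⅗ = -6)
Y(P) = -⅙ (Y(P) = 1/(-6) = -⅙)
D/Y(10) + s/((-16*r(5, 0)*10)) = -1108/(-⅙) - 3544*(-1/(160*(7 + 5))) = -1108*(-6) - 3544/(-16*12*10) = 6648 - 3544/((-192*10)) = 6648 - 3544/(-1920) = 6648 - 3544*(-1/1920) = 6648 + 443/240 = 1595963/240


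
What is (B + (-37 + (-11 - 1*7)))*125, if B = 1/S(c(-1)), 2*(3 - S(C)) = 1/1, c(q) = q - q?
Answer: -6825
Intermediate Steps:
c(q) = 0
S(C) = 5/2 (S(C) = 3 - 1/2/1 = 3 - 1/2*1 = 3 - 1/2 = 5/2)
B = 2/5 (B = 1/(5/2) = 2/5 ≈ 0.40000)
(B + (-37 + (-11 - 1*7)))*125 = (2/5 + (-37 + (-11 - 1*7)))*125 = (2/5 + (-37 + (-11 - 7)))*125 = (2/5 + (-37 - 18))*125 = (2/5 - 55)*125 = -273/5*125 = -6825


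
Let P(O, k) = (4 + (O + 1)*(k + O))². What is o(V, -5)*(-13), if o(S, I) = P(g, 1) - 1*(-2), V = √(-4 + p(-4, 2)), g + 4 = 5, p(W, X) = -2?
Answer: -858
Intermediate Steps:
g = 1 (g = -4 + 5 = 1)
P(O, k) = (4 + (1 + O)*(O + k))²
V = I*√6 (V = √(-4 - 2) = √(-6) = I*√6 ≈ 2.4495*I)
o(S, I) = 66 (o(S, I) = (4 + 1 + 1 + 1² + 1*1)² - 1*(-2) = (4 + 1 + 1 + 1 + 1)² + 2 = 8² + 2 = 64 + 2 = 66)
o(V, -5)*(-13) = 66*(-13) = -858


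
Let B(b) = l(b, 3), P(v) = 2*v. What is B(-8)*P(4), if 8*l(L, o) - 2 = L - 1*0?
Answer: -6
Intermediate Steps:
l(L, o) = ¼ + L/8 (l(L, o) = ¼ + (L - 1*0)/8 = ¼ + (L + 0)/8 = ¼ + L/8)
B(b) = ¼ + b/8
B(-8)*P(4) = (¼ + (⅛)*(-8))*(2*4) = (¼ - 1)*8 = -¾*8 = -6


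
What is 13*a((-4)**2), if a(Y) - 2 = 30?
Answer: 416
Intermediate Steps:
a(Y) = 32 (a(Y) = 2 + 30 = 32)
13*a((-4)**2) = 13*32 = 416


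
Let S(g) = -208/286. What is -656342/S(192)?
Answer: 3609881/4 ≈ 9.0247e+5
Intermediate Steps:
S(g) = -8/11 (S(g) = -208*1/286 = -8/11)
-656342/S(192) = -656342/(-8/11) = -656342*(-11/8) = 3609881/4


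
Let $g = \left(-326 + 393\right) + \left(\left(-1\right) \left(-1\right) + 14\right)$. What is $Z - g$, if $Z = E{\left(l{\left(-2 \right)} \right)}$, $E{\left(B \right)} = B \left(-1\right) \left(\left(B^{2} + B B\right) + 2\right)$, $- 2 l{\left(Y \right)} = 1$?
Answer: $- \frac{323}{4} \approx -80.75$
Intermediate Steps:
$l{\left(Y \right)} = - \frac{1}{2}$ ($l{\left(Y \right)} = \left(- \frac{1}{2}\right) 1 = - \frac{1}{2}$)
$E{\left(B \right)} = - B \left(2 + 2 B^{2}\right)$ ($E{\left(B \right)} = - B \left(\left(B^{2} + B^{2}\right) + 2\right) = - B \left(2 B^{2} + 2\right) = - B \left(2 + 2 B^{2}\right)$)
$Z = \frac{5}{4}$ ($Z = \left(-2\right) \left(- \frac{1}{2}\right) \left(1 + \left(- \frac{1}{2}\right)^{2}\right) = \left(-2\right) \left(- \frac{1}{2}\right) \left(1 + \frac{1}{4}\right) = \left(-2\right) \left(- \frac{1}{2}\right) \frac{5}{4} = \frac{5}{4} \approx 1.25$)
$g = 82$ ($g = 67 + \left(1 + 14\right) = 67 + 15 = 82$)
$Z - g = \frac{5}{4} - 82 = - \frac{323}{4}$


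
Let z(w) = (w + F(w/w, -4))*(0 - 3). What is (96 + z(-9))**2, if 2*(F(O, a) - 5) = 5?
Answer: 40401/4 ≈ 10100.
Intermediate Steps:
F(O, a) = 15/2 (F(O, a) = 5 + (1/2)*5 = 5 + 5/2 = 15/2)
z(w) = -45/2 - 3*w (z(w) = (w + 15/2)*(0 - 3) = (15/2 + w)*(-3) = -45/2 - 3*w)
(96 + z(-9))**2 = (96 + (-45/2 - 3*(-9)))**2 = (96 + (-45/2 + 27))**2 = (96 + 9/2)**2 = (201/2)**2 = 40401/4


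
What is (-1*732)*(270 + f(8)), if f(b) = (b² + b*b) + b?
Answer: -297192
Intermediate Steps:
f(b) = b + 2*b² (f(b) = (b² + b²) + b = 2*b² + b = b + 2*b²)
(-1*732)*(270 + f(8)) = (-1*732)*(270 + 8*(1 + 2*8)) = -732*(270 + 8*(1 + 16)) = -732*(270 + 8*17) = -732*(270 + 136) = -732*406 = -297192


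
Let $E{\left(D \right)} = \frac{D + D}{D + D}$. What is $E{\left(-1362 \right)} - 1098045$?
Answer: $-1098044$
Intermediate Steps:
$E{\left(D \right)} = 1$ ($E{\left(D \right)} = \frac{2 D}{2 D} = 2 D \frac{1}{2 D} = 1$)
$E{\left(-1362 \right)} - 1098045 = 1 - 1098045 = -1098044$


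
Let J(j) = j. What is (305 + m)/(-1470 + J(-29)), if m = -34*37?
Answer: 953/1499 ≈ 0.63576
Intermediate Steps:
m = -1258
(305 + m)/(-1470 + J(-29)) = (305 - 1258)/(-1470 - 29) = -953/(-1499) = -953*(-1/1499) = 953/1499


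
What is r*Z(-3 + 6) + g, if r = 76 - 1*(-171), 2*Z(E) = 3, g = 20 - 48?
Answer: 685/2 ≈ 342.50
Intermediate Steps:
g = -28
Z(E) = 3/2 (Z(E) = (½)*3 = 3/2)
r = 247 (r = 76 + 171 = 247)
r*Z(-3 + 6) + g = 247*(3/2) - 28 = 741/2 - 28 = 685/2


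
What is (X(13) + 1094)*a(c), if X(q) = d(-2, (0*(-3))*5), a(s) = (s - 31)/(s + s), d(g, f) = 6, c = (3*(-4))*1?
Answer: 11825/6 ≈ 1970.8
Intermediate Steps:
c = -12 (c = -12*1 = -12)
a(s) = (-31 + s)/(2*s) (a(s) = (-31 + s)/((2*s)) = (-31 + s)*(1/(2*s)) = (-31 + s)/(2*s))
X(q) = 6
(X(13) + 1094)*a(c) = (6 + 1094)*((½)*(-31 - 12)/(-12)) = 1100*((½)*(-1/12)*(-43)) = 1100*(43/24) = 11825/6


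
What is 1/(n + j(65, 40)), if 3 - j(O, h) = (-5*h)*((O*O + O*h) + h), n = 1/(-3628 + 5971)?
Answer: 2343/3216946030 ≈ 7.2833e-7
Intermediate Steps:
n = 1/2343 ≈ 0.00042680
j(O, h) = 3 + 5*h*(h + O² + O*h) (j(O, h) = 3 - (-5*h)*((O*O + O*h) + h) = 3 - (-5*h)*((O² + O*h) + h) = 3 - (-5*h)*(h + O² + O*h) = 3 - (-5)*h*(h + O² + O*h) = 3 + 5*h*(h + O² + O*h))
1/(n + j(65, 40)) = 1/(1/2343 + (3 + 5*40² + 5*65*40² + 5*40*65²)) = 1/(1/2343 + (3 + 5*1600 + 5*65*1600 + 5*40*4225)) = 1/(1/2343 + (3 + 8000 + 520000 + 845000)) = 1/(1/2343 + 1373003) = 1/(3216946030/2343) = 2343/3216946030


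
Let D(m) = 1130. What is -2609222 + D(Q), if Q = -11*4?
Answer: -2608092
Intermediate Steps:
Q = -44
-2609222 + D(Q) = -2609222 + 1130 = -2608092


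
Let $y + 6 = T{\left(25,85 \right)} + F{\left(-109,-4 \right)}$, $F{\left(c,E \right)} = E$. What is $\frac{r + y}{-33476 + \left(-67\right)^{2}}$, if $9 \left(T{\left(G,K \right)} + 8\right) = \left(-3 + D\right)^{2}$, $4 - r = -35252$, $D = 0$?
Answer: $- \frac{35239}{28987} \approx -1.2157$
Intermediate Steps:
$r = 35256$ ($r = 4 - -35252 = 4 + 35252 = 35256$)
$T{\left(G,K \right)} = -7$ ($T{\left(G,K \right)} = -8 + \frac{\left(-3 + 0\right)^{2}}{9} = -8 + \frac{\left(-3\right)^{2}}{9} = -8 + \frac{1}{9} \cdot 9 = -8 + 1 = -7$)
$y = -17$ ($y = -6 - 11 = -17$)
$\frac{r + y}{-33476 + \left(-67\right)^{2}} = \frac{35256 - 17}{-33476 + \left(-67\right)^{2}} = \frac{35239}{-33476 + 4489} = \frac{35239}{-28987} = 35239 \left(- \frac{1}{28987}\right) = - \frac{35239}{28987}$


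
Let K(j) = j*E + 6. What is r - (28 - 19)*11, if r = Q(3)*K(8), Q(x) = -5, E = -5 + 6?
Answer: -169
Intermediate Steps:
E = 1
K(j) = 6 + j (K(j) = j*1 + 6 = j + 6 = 6 + j)
r = -70 (r = -5*(6 + 8) = -5*14 = -70)
r - (28 - 19)*11 = -70 - (28 - 19)*11 = -70 - 9*11 = -70 - 1*99 = -70 - 99 = -169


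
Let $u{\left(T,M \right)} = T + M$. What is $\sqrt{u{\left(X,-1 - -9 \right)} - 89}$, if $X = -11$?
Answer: $2 i \sqrt{23} \approx 9.5917 i$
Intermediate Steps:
$u{\left(T,M \right)} = M + T$
$\sqrt{u{\left(X,-1 - -9 \right)} - 89} = \sqrt{\left(\left(-1 - -9\right) - 11\right) - 89} = \sqrt{\left(\left(-1 + 9\right) - 11\right) - 89} = \sqrt{\left(8 - 11\right) - 89} = \sqrt{-3 - 89} = \sqrt{-92} = 2 i \sqrt{23}$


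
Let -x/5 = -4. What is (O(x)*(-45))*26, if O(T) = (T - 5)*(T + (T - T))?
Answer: -351000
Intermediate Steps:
x = 20 (x = -5*(-4) = 20)
O(T) = T*(-5 + T) (O(T) = (-5 + T)*(T + 0) = (-5 + T)*T = T*(-5 + T))
(O(x)*(-45))*26 = ((20*(-5 + 20))*(-45))*26 = ((20*15)*(-45))*26 = (300*(-45))*26 = -13500*26 = -351000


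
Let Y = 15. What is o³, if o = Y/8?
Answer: 3375/512 ≈ 6.5918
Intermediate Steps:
o = 15/8 ≈ 1.8750
o³ = (15/8)³ = 3375/512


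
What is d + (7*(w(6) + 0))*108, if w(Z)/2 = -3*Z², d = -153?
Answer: -163449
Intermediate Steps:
w(Z) = -6*Z² (w(Z) = 2*(-3*Z²) = -6*Z²)
d + (7*(w(6) + 0))*108 = -153 + (7*(-6*6² + 0))*108 = -153 + (7*(-6*36 + 0))*108 = -153 + (7*(-216 + 0))*108 = -153 + (7*(-216))*108 = -153 - 1512*108 = -153 - 163296 = -163449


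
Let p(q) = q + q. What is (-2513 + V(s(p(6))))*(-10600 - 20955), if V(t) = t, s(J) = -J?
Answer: 79676375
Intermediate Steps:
p(q) = 2*q
(-2513 + V(s(p(6))))*(-10600 - 20955) = (-2513 - 2*6)*(-10600 - 20955) = (-2513 - 1*12)*(-31555) = (-2513 - 12)*(-31555) = -2525*(-31555) = 79676375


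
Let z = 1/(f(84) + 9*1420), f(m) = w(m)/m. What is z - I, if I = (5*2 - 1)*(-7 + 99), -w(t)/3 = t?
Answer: -10579355/12777 ≈ -828.00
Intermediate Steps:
w(t) = -3*t
f(m) = -3 (f(m) = (-3*m)/m = -3)
z = 1/12777 (z = 1/(-3 + 9*1420) = 1/(-3 + 12780) = 1/12777 ≈ 7.8266e-5)
I = 828 (I = (10 - 1)*92 = 9*92 = 828)
z - I = 1/12777 - 1*828 = 1/12777 - 828 = -10579355/12777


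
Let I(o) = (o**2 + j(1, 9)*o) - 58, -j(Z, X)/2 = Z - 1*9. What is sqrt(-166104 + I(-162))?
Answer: I*sqrt(142510) ≈ 377.5*I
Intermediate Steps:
j(Z, X) = 18 - 2*Z (j(Z, X) = -2*(Z - 1*9) = -2*(Z - 9) = -2*(-9 + Z) = 18 - 2*Z)
I(o) = -58 + o**2 + 16*o (I(o) = (o**2 + (18 - 2*1)*o) - 58 = (o**2 + (18 - 2)*o) - 58 = (o**2 + 16*o) - 58 = -58 + o**2 + 16*o)
sqrt(-166104 + I(-162)) = sqrt(-166104 + (-58 + (-162)**2 + 16*(-162))) = sqrt(-166104 + (-58 + 26244 - 2592)) = sqrt(-166104 + 23594) = sqrt(-142510) = I*sqrt(142510)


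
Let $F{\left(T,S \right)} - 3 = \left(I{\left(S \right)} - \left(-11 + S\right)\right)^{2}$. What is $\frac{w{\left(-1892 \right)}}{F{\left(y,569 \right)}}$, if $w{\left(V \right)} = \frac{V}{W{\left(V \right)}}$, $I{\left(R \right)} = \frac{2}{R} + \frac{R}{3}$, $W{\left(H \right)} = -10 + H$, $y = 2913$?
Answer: $\frac{459416859}{62658453259378} \approx 7.3321 \cdot 10^{-6}$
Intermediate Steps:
$I{\left(R \right)} = \frac{2}{R} + \frac{R}{3}$ ($I{\left(R \right)} = \frac{2}{R} + R \frac{1}{3} = \frac{2}{R} + \frac{R}{3}$)
$w{\left(V \right)} = \frac{V}{-10 + V}$
$F{\left(T,S \right)} = 3 + \left(11 + \frac{2}{S} - \frac{2 S}{3}\right)^{2}$ ($F{\left(T,S \right)} = 3 + \left(\left(\frac{2}{S} + \frac{S}{3}\right) - \left(-11 + S\right)\right)^{2} = 3 + \left(11 + \frac{2}{S} - \frac{2 S}{3}\right)^{2}$)
$\frac{w{\left(-1892 \right)}}{F{\left(y,569 \right)}} = \frac{\left(-1892\right) \frac{1}{-10 - 1892}}{3 + \frac{\left(6 - 2 \cdot 569^{2} + 33 \cdot 569\right)^{2}}{9 \cdot 323761}} = \frac{\left(-1892\right) \frac{1}{-1902}}{3 + \frac{1}{9} \cdot \frac{1}{323761} \left(6 - 647522 + 18777\right)^{2}} = \frac{\left(-1892\right) \left(- \frac{1}{1902}\right)}{3 + \frac{1}{9} \cdot \frac{1}{323761} \left(6 - 647522 + 18777\right)^{2}} = \frac{946}{951 \left(3 + \frac{1}{9} \cdot \frac{1}{323761} \left(-628739\right)^{2}\right)} = \frac{946}{951 \left(3 + \frac{1}{9} \cdot \frac{1}{323761} \cdot 395312730121\right)} = \frac{946}{951 \left(3 + \frac{395312730121}{2913849}\right)} = \frac{946}{951 \cdot \frac{395321471668}{2913849}} = \frac{946}{951} \cdot \frac{2913849}{395321471668} = \frac{459416859}{62658453259378}$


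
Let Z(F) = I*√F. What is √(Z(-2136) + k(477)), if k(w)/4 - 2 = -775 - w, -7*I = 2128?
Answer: 2*√(-1250 - 152*I*√534) ≈ 70.403 - 99.782*I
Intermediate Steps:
I = -304 (I = -⅐*2128 = -304)
k(w) = -3092 - 4*w (k(w) = 8 + 4*(-775 - w) = 8 + (-3100 - 4*w) = -3092 - 4*w)
Z(F) = -304*√F
√(Z(-2136) + k(477)) = √(-608*I*√534 + (-3092 - 4*477)) = √(-608*I*√534 + (-3092 - 1908)) = √(-608*I*√534 - 5000) = √(-5000 - 608*I*√534)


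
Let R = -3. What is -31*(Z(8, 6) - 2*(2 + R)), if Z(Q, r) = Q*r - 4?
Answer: -1426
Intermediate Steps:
Z(Q, r) = -4 + Q*r
-31*(Z(8, 6) - 2*(2 + R)) = -31*((-4 + 8*6) - 2*(2 - 3)) = -31*((-4 + 48) - 2*(-1)) = -31*(44 + 2) = -31*46 = -1426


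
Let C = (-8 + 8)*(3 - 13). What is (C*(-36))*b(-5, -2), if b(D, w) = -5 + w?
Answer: 0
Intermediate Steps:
C = 0 (C = 0*(-10) = 0)
(C*(-36))*b(-5, -2) = (0*(-36))*(-5 - 2) = 0*(-7) = 0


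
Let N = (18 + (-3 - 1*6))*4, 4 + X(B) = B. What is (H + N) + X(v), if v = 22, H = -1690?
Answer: -1636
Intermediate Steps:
X(B) = -4 + B
N = 36 (N = (18 + (-3 - 6))*4 = (18 - 9)*4 = 9*4 = 36)
(H + N) + X(v) = (-1690 + 36) + (-4 + 22) = -1654 + 18 = -1636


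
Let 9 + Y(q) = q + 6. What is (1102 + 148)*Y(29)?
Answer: 32500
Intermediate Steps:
Y(q) = -3 + q (Y(q) = -9 + (q + 6) = -9 + (6 + q) = -3 + q)
(1102 + 148)*Y(29) = (1102 + 148)*(-3 + 29) = 1250*26 = 32500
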